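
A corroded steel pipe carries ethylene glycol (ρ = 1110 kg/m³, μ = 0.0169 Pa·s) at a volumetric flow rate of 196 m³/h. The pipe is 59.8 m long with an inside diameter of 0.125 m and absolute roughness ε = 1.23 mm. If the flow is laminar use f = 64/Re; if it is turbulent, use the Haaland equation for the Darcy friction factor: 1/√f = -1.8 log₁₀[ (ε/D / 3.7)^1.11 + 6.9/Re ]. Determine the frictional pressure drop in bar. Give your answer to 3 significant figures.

ΔP ≈ 2.05 bar

Q = 196 m³/h = 196/3600 = 0.05444 m³/s.
Cross-sectional area A = πD²/4 = π(0.125)²/4 = 0.01227 m²; mean velocity V = Q/A = 0.05444/0.01227 = 4.437 m/s.
Reynolds number Re = ρVD/μ = 1110 · 4.437 · 0.125 / 0.0169 = 3.642e+04.
Re > 4000 → turbulent. Relative roughness ε/D = 0.00123/0.125 = 0.00984. Haaland: 1/√f = -1.8 log₁₀[(0.00984/3.7)^1.11 + 6.9/3.642e+04] = -1.8 log₁₀[0.00139 + 0.000189] = 5.045, so f = 0.03929.
Darcy-Weisbach: ΔP = f(L/D)(ρV²/2) = 0.03929·(59.8/0.125)·(1110·4.437²/2) = 0.03929·478.4·1.092e+04 = 2.053e+05 Pa.
ΔP = 2.053e+05 Pa = 2.05 bar.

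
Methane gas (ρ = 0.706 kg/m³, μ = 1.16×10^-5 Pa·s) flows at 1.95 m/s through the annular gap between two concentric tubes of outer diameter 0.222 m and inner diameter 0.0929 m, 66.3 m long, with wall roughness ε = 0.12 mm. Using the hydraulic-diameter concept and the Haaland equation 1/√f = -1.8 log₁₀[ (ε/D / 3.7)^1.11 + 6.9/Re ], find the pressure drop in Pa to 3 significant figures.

ΔP ≈ 20.0 Pa

Hydraulic diameter D_h = 4A/P = D_o - D_i = 0.222 - 0.0929 = 0.1291 m.
Re = ρVD_h/μ = 0.706·1.95·0.1291/1.16e-05 = 1.532e+04.
ε/D_h = 0.00012/0.1291 = 0.00093; Haaland gives 1/√f = -1.8 log₁₀[0.000101+0.00045] = 5.866, so f = 0.02907.
ΔP = f(L/D_h)(ρV²/2) = 0.02907·66.3/0.1291·1.342 = 20.04 Pa.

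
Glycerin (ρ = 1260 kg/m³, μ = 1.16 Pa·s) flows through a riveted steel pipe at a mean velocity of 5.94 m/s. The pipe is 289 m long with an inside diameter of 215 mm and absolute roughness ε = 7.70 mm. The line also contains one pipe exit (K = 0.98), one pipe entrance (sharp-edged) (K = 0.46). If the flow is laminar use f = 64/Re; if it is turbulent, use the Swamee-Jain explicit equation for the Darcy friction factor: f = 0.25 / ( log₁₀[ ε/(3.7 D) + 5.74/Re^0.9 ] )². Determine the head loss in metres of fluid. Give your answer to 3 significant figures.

Reynolds number Re = ρVD/μ = 1260 · 5.94 · 0.215 / 1.16 = 1387.
Re < 2300 → laminar flow, so f = 64/Re = 64/1387 = 0.04614 (the turbulent correlation is not needed).
Total minor-loss coefficient ΣK = 1·0.98 + 1·0.46 = 1.44.
ΔP = [f·L/D + ΣK]·(ρV²/2) = [0.04614·289/0.215 + 1.44]·(1260·5.94²/2) = [62.02 + 1.44]·2.223e+04 = 1.411e+06 Pa.
Head loss h_f = ΔP/(ρg) = 1.411e+06/(1260·9.81) = 114 m.

h_f ≈ 114 m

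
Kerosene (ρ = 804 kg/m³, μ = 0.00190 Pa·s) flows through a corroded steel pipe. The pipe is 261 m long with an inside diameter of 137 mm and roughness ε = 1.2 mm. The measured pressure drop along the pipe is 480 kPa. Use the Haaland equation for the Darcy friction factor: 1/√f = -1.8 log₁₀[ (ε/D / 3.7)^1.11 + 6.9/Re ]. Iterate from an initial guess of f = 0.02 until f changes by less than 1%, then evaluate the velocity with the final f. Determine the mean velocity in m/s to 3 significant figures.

Rearranging Darcy-Weisbach: V = √(2·ΔP·D/(f·L·ρ)). With ε/D = 0.0012/0.137 = 0.00876, iterate starting from f = 0.02:
  f = 0.02 → V = √(2·4.8e+05·0.137/(0.02·261·804)) = 5.598 m/s; Re = ρVD/μ = 3.245e+05; f → 0.03652
  f = 0.03652 → V = 4.143 m/s; Re = 2.402e+05; f → 0.03659
Converged (Δf/f < 1%). With the final f = 0.03659: V = √(2·4.8e+05·0.137/(0.03659·261·804)) = 4.139 m/s.

V ≈ 4.14 m/s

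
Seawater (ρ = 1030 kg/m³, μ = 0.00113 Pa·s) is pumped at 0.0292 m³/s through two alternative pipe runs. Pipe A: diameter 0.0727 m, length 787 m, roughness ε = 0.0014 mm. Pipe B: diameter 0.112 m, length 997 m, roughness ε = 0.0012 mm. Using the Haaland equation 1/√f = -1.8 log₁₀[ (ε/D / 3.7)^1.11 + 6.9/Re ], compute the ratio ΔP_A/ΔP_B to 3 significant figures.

ΔP_A/ΔP_B ≈ 6.39

Pipe A: V = Q/A = 0.0292/0.004151 = 7.034 m/s; Re = 4.661e+05; ε/D = 1.93e-05; Haaland → f = 0.01344; ΔP_A = f(L/D)(ρV²/2) = 3.709e+06 Pa.
Pipe B: V = Q/A = 0.0292/0.009852 = 2.964 m/s; Re = 3.026e+05; ε/D = 1.07e-05; Haaland → f = 0.01441; ΔP_B = f(L/D)(ρV²/2) = 5.802e+05 Pa.
ΔP_A/ΔP_B = 3.709e+06/5.802e+05 = 6.39.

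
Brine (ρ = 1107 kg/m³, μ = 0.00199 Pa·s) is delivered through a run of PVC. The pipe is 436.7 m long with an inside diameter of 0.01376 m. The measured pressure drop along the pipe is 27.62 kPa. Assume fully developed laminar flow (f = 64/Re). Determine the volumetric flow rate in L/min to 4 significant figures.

For laminar flow, f = 64/Re with Re = ρVD/μ, so Darcy-Weisbach reduces to ΔP = 32μLV/D². Solving for V: V = ΔP·D²/(32μL) = 2.762e+04·(0.01376)²/(32·0.00199·436.7) = 0.1881 m/s.
Check: Re = ρVD/μ = 1107·0.1881·0.01376/0.00199 = 1439 < 2300, so the laminar assumption holds.
Q = V·A = 0.1881·(π/4·0.01376²) = 2.796e-05 m³/s = 1.678 L/min.

Q ≈ 1.678 L/min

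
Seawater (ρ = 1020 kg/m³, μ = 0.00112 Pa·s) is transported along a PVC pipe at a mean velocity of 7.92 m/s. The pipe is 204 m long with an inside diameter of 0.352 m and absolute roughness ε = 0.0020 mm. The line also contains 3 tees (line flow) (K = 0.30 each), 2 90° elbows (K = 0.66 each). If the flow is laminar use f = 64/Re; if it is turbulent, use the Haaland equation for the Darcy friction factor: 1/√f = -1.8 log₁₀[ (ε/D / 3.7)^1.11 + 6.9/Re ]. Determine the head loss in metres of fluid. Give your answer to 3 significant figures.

Reynolds number Re = ρVD/μ = 1020 · 7.92 · 0.352 / 0.00112 = 2.539e+06.
Re > 4000 → turbulent. Relative roughness ε/D = 2e-06/0.352 = 5.68e-06. Haaland: 1/√f = -1.8 log₁₀[(5.68e-06/3.7)^1.11 + 6.9/2.539e+06] = -1.8 log₁₀[3.52e-07 + 2.72e-06] = 9.923, so f = 0.01016.
Total minor-loss coefficient ΣK = 3·0.3 + 2·0.66 = 2.22.
ΔP = [f·L/D + ΣK]·(ρV²/2) = [0.01016·204/0.352 + 2.22]·(1020·7.92²/2) = [5.886 + 2.22]·3.199e+04 = 2.593e+05 Pa.
Head loss h_f = ΔP/(ρg) = 2.593e+05/(1020·9.81) = 25.9 m.

h_f ≈ 25.9 m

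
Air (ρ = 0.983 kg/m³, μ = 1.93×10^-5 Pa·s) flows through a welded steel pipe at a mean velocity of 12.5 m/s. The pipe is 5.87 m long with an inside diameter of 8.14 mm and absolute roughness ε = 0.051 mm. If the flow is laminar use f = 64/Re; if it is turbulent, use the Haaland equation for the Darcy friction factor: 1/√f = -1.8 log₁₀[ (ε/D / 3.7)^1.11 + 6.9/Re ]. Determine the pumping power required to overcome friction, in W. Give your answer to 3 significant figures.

P ≈ 1.57 W

Reynolds number Re = ρVD/μ = 0.983 · 12.5 · 0.00814 / 1.93e-05 = 5182.
Re > 4000 → turbulent. Relative roughness ε/D = 5.1e-05/0.00814 = 0.00627. Haaland: 1/√f = -1.8 log₁₀[(0.00627/3.7)^1.11 + 6.9/5182] = -1.8 log₁₀[0.000839 + 0.00133] = 4.794, so f = 0.04351.
Darcy-Weisbach: ΔP = f(L/D)(ρV²/2) = 0.04351·(5.87/0.00814)·(0.983·12.5²/2) = 0.04351·721.1·76.8 = 2410 Pa.
Q = V·A = 12.5·5.204e-05 = 0.0006505 m³/s.
Pumping power P = QΔP = 0.0006505·2410 = 1.567 W = 1.57 W.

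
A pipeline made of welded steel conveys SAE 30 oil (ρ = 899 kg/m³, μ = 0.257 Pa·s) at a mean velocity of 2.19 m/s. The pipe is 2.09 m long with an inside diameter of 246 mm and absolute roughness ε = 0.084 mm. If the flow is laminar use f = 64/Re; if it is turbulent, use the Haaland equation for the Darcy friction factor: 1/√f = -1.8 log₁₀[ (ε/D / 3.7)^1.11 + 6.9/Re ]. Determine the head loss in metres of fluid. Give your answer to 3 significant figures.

h_f ≈ 0.0705 m

Reynolds number Re = ρVD/μ = 899 · 2.19 · 0.246 / 0.257 = 1885.
Re < 2300 → laminar flow, so f = 64/Re = 64/1885 = 0.03396 (the turbulent correlation is not needed).
Darcy-Weisbach: ΔP = f(L/D)(ρV²/2) = 0.03396·(2.09/0.246)·(899·2.19²/2) = 0.03396·8.496·2156 = 622 Pa.
Head loss h_f = ΔP/(ρg) = 622/(899·9.81) = 0.0705 m.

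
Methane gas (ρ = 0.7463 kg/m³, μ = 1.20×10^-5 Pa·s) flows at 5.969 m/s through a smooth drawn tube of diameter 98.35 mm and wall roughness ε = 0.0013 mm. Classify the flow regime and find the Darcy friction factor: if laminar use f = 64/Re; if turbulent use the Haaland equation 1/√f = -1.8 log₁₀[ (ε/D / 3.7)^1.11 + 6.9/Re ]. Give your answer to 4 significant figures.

Re = ρVD/μ = 0.7463·5.969·0.09835/1.2e-05 = 3.651e+04.
Re > 4000 → turbulent. ε/D = 1.3e-06/0.09835 = 1.32e-05; Haaland: 1/√f = -1.8 log₁₀[8.99e-07 + 0.000189] = 6.699, so f = 0.02229.

f ≈ 0.02229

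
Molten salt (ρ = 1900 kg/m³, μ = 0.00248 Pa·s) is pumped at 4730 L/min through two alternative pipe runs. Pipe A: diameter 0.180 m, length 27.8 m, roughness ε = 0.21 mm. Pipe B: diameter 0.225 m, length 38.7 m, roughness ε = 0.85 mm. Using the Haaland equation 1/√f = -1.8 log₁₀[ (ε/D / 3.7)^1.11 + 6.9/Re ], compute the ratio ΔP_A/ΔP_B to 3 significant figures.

Pipe A: V = Q/A = 0.07883/0.02545 = 3.098 m/s; Re = 4.272e+05; ε/D = 0.00117; Haaland → f = 0.02098; ΔP_A = f(L/D)(ρV²/2) = 2.954e+04 Pa.
Pipe B: V = Q/A = 0.07883/0.03976 = 1.983 m/s; Re = 3.418e+05; ε/D = 0.00378; Haaland → f = 0.02831; ΔP_B = f(L/D)(ρV²/2) = 1.818e+04 Pa.
ΔP_A/ΔP_B = 2.954e+04/1.818e+04 = 1.62.

ΔP_A/ΔP_B ≈ 1.62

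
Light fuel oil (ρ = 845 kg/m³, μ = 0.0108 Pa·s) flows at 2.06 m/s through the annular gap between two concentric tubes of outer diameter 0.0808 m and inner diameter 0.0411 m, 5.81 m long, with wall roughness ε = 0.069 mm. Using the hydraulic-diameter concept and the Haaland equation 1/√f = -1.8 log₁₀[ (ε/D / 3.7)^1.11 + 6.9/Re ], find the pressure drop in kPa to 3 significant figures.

ΔP ≈ 9.68 kPa

Hydraulic diameter D_h = 4A/P = D_o - D_i = 0.0808 - 0.0411 = 0.0397 m.
Re = ρVD_h/μ = 845·2.06·0.0397/0.0108 = 6399.
ε/D_h = 6.9e-05/0.0397 = 0.00174; Haaland gives 1/√f = -1.8 log₁₀[0.000202+0.00108] = 5.207, so f = 0.03689.
ΔP = f(L/D_h)(ρV²/2) = 0.03689·5.81/0.0397·1793 = 9679 Pa.
ΔP = 9.68 kPa.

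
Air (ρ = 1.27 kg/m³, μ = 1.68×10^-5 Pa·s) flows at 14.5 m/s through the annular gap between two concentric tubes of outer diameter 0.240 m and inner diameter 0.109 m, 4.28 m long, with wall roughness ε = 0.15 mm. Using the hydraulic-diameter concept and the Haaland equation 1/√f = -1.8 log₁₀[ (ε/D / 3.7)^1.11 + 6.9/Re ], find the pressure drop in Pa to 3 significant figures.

Hydraulic diameter D_h = 4A/P = D_o - D_i = 0.24 - 0.109 = 0.131 m.
Re = ρVD_h/μ = 1.27·14.5·0.131/1.68e-05 = 1.436e+05.
ε/D_h = 0.00015/0.131 = 0.00115; Haaland gives 1/√f = -1.8 log₁₀[0.000127+4.81e-05] = 6.761, so f = 0.02187.
ΔP = f(L/D_h)(ρV²/2) = 0.02187·4.28/0.131·133.5 = 95.42 Pa.

ΔP ≈ 95.4 Pa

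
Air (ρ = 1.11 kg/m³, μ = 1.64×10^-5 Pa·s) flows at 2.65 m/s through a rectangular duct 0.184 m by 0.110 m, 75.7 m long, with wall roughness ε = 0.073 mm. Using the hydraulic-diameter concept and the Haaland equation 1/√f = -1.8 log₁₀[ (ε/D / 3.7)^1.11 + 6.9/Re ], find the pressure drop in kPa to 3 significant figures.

Hydraulic diameter D_h = 4A/P = 4·(0.184·0.11)/(2·(0.184+0.11)) = 0.08096/0.588 = 0.1377 m.
Re = ρVD_h/μ = 1.11·2.65·0.1377/1.64e-05 = 2.47e+04.
ε/D_h = 7.3e-05/0.1377 = 0.00053; Haaland gives 1/√f = -1.8 log₁₀[5.41e-05+0.000279] = 6.258, so f = 0.02553.
ΔP = f(L/D_h)(ρV²/2) = 0.02553·75.7/0.1377·3.897 = 54.71 Pa.
ΔP = 0.0547 kPa.

ΔP ≈ 0.0547 kPa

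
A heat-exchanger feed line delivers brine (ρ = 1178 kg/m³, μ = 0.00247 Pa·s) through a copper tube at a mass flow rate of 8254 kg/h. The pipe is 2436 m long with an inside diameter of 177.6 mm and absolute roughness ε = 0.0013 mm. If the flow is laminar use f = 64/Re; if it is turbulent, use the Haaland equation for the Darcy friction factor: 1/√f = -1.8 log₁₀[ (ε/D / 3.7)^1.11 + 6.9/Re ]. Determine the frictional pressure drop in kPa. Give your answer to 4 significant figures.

ΔP ≈ 1.728 kPa

ṁ = 8254 kg/h = 8254/3600 = 2.293 kg/s.
A = πD²/4 = π(0.1776)²/4 = 0.02477 m²; mean velocity V = ṁ/(ρA) = 2.293/(1178 · 0.02477) = 0.07857 m/s.
Reynolds number Re = ρVD/μ = 1178 · 0.07857 · 0.1776 / 0.00247 = 6655.
Re > 4000 → turbulent. Relative roughness ε/D = 1.3e-06/0.1776 = 7.32e-06. Haaland: 1/√f = -1.8 log₁₀[(7.32e-06/3.7)^1.11 + 6.9/6655] = -1.8 log₁₀[4.67e-07 + 0.00104] = 5.371, so f = 0.03466.
Darcy-Weisbach: ΔP = f(L/D)(ρV²/2) = 0.03466·(2436/0.1776)·(1178·0.07857²/2) = 0.03466·1.372e+04·3.636 = 1728 Pa.
ΔP = 1728 Pa = 1.728 kPa.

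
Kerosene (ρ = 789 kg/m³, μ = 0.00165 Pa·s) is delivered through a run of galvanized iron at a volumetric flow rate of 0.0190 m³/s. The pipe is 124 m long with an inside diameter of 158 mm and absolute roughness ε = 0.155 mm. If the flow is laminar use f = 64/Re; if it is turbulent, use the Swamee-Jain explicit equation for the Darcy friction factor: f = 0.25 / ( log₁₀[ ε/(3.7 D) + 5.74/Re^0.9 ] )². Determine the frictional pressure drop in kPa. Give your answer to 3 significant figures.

Cross-sectional area A = πD²/4 = π(0.158)²/4 = 0.01961 m²; mean velocity V = Q/A = 0.019/0.01961 = 0.9691 m/s.
Reynolds number Re = ρVD/μ = 789 · 0.9691 · 0.158 / 0.00165 = 7.321e+04.
Re > 4000 → turbulent. Relative roughness ε/D = 0.000155/0.158 = 0.000981. Swamee-Jain: f = 0.25/(log₁₀[0.000981/3.7 + 5.74/7.321e+04^0.9])² = 0.25/(log₁₀[0.000265 + 0.00024])² = 0.25/(-3.296)² = 0.02301.
Darcy-Weisbach: ΔP = f(L/D)(ρV²/2) = 0.02301·(124/0.158)·(789·0.9691²/2) = 0.02301·784.8·370.5 = 6689 Pa.
ΔP = 6689 Pa = 6.69 kPa.

ΔP ≈ 6.69 kPa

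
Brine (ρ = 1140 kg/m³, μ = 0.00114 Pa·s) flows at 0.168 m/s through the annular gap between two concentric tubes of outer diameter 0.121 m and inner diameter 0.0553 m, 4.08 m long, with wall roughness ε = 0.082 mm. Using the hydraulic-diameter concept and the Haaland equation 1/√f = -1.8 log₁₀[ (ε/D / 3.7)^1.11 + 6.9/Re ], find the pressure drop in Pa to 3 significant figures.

ΔP ≈ 31.8 Pa

Hydraulic diameter D_h = 4A/P = D_o - D_i = 0.121 - 0.0553 = 0.0657 m.
Re = ρVD_h/μ = 1140·0.168·0.0657/0.00114 = 1.104e+04.
ε/D_h = 8.2e-05/0.0657 = 0.00125; Haaland gives 1/√f = -1.8 log₁₀[0.00014+0.000625] = 5.609, so f = 0.03178.
ΔP = f(L/D_h)(ρV²/2) = 0.03178·4.08/0.0657·16.09 = 31.75 Pa.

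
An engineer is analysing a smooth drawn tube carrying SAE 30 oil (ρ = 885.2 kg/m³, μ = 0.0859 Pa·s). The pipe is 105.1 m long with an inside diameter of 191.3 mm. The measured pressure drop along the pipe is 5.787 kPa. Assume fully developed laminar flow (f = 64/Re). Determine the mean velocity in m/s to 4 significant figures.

V ≈ 0.7331 m/s

For laminar flow, f = 64/Re with Re = ρVD/μ, so Darcy-Weisbach reduces to ΔP = 32μLV/D². Solving for V: V = ΔP·D²/(32μL) = 5787·(0.1913)²/(32·0.0859·105.1) = 0.7331 m/s.
Check: Re = ρVD/μ = 885.2·0.7331·0.1913/0.0859 = 1445 < 2300, so the laminar assumption holds.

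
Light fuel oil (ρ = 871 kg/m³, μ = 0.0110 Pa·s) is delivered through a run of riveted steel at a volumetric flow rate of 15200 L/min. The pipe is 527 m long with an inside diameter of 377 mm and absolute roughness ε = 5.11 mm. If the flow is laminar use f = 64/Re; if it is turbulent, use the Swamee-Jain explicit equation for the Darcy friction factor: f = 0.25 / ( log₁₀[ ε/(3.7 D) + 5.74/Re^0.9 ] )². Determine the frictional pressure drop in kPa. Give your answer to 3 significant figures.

Q = 15200 L/min = 15200/60000 = 0.2533 m³/s.
Cross-sectional area A = πD²/4 = π(0.377)²/4 = 0.1116 m²; mean velocity V = Q/A = 0.2533/0.1116 = 2.269 m/s.
Reynolds number Re = ρVD/μ = 871 · 2.269 · 0.377 / 0.011 = 6.775e+04.
Re > 4000 → turbulent. Relative roughness ε/D = 0.00511/0.377 = 0.0136. Swamee-Jain: f = 0.25/(log₁₀[0.0136/3.7 + 5.74/6.775e+04^0.9])² = 0.25/(log₁₀[0.00366 + 0.000258])² = 0.25/(-2.407)² = 0.04317.
Darcy-Weisbach: ΔP = f(L/D)(ρV²/2) = 0.04317·(527/0.377)·(871·2.269²/2) = 0.04317·1398·2243 = 1.353e+05 Pa.
ΔP = 1.353e+05 Pa = 135 kPa.

ΔP ≈ 135 kPa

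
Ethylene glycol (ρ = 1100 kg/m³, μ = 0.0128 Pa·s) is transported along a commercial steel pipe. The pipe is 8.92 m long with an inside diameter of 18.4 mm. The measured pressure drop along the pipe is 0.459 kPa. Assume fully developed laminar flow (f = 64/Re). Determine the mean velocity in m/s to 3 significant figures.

V ≈ 0.0425 m/s

For laminar flow, f = 64/Re with Re = ρVD/μ, so Darcy-Weisbach reduces to ΔP = 32μLV/D². Solving for V: V = ΔP·D²/(32μL) = 459·(0.0184)²/(32·0.0128·8.92) = 0.04253 m/s.
Check: Re = ρVD/μ = 1100·0.04253·0.0184/0.0128 = 67.25 < 2300, so the laminar assumption holds.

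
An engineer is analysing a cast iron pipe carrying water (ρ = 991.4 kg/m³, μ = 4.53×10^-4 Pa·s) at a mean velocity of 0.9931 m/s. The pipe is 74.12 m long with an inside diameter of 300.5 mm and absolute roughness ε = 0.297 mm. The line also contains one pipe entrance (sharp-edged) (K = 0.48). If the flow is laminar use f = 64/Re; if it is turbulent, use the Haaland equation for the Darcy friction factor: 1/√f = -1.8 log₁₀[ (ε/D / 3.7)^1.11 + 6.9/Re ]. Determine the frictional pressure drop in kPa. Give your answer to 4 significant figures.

ΔP ≈ 2.649 kPa

Reynolds number Re = ρVD/μ = 991.4 · 0.9931 · 0.3005 / 0.000453 = 6.531e+05.
Re > 4000 → turbulent. Relative roughness ε/D = 0.000297/0.3005 = 0.000988. Haaland: 1/√f = -1.8 log₁₀[(0.000988/3.7)^1.11 + 6.9/6.531e+05] = -1.8 log₁₀[0.000108 + 1.06e-05] = 7.067, so f = 0.02003.
Total minor-loss coefficient ΣK = 1·0.48 = 0.48.
ΔP = [f·L/D + ΣK]·(ρV²/2) = [0.02003·74.12/0.3005 + 0.48]·(991.4·0.9931²/2) = [4.939 + 0.48]·488.9 = 2649 Pa.
ΔP = 2649 Pa = 2.649 kPa.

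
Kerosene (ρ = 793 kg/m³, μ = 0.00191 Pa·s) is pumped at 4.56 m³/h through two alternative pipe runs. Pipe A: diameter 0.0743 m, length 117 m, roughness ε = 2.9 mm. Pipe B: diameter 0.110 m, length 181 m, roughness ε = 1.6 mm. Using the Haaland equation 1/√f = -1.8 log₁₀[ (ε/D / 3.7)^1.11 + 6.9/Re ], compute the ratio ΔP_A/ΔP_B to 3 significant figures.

ΔP_A/ΔP_B ≈ 6.17

Pipe A: V = Q/A = 0.001267/0.004336 = 0.2921 m/s; Re = 9012; ε/D = 0.039; Haaland → f = 0.06707; ΔP_A = f(L/D)(ρV²/2) = 3574 Pa.
Pipe B: V = Q/A = 0.001267/0.009503 = 0.1333 m/s; Re = 6087; ε/D = 0.0145; Haaland → f = 0.04997; ΔP_B = f(L/D)(ρV²/2) = 579.2 Pa.
ΔP_A/ΔP_B = 3574/579.2 = 6.17.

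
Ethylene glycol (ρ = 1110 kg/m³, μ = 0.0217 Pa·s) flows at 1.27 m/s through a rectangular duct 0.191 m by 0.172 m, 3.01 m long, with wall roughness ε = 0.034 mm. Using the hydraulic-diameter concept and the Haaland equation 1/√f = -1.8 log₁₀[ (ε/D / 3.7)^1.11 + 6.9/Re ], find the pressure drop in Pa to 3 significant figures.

Hydraulic diameter D_h = 4A/P = 4·(0.191·0.172)/(2·(0.191+0.172)) = 0.1314/0.726 = 0.181 m.
Re = ρVD_h/μ = 1110·1.27·0.181/0.0217 = 1.176e+04.
ε/D_h = 3.4e-05/0.181 = 0.000188; Haaland gives 1/√f = -1.8 log₁₀[1.71e-05+0.000587] = 5.794, so f = 0.02979.
ΔP = f(L/D_h)(ρV²/2) = 0.02979·3.01/0.181·895.2 = 443.4 Pa.

ΔP ≈ 443 Pa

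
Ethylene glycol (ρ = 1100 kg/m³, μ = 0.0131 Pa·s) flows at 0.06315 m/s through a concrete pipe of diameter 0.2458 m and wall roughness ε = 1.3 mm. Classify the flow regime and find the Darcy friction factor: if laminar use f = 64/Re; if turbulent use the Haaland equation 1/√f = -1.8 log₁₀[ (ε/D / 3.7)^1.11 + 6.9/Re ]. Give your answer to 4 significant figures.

Re = ρVD/μ = 1100·0.06315·0.2458/0.0131 = 1303.
Re < 2300 → laminar, so f = 64/Re = 0.0491 (roughness is irrelevant in laminar flow).

f ≈ 0.04910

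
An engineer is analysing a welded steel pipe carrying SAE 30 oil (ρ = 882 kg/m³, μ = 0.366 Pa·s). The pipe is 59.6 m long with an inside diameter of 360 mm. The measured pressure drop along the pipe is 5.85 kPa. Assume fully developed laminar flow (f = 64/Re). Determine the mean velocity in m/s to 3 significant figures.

V ≈ 1.09 m/s

For laminar flow, f = 64/Re with Re = ρVD/μ, so Darcy-Weisbach reduces to ΔP = 32μLV/D². Solving for V: V = ΔP·D²/(32μL) = 5850·(0.36)²/(32·0.366·59.6) = 1.086 m/s.
Check: Re = ρVD/μ = 882·1.086·0.36/0.366 = 942.3 < 2300, so the laminar assumption holds.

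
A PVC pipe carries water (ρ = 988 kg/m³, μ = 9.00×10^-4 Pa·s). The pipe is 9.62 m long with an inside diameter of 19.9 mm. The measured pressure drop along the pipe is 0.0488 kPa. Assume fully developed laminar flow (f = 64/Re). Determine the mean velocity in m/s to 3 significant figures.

V ≈ 0.0698 m/s

For laminar flow, f = 64/Re with Re = ρVD/μ, so Darcy-Weisbach reduces to ΔP = 32μLV/D². Solving for V: V = ΔP·D²/(32μL) = 48.8·(0.0199)²/(32·0.0009·9.62) = 0.06975 m/s.
Check: Re = ρVD/μ = 988·0.06975·0.0199/0.0009 = 1524 < 2300, so the laminar assumption holds.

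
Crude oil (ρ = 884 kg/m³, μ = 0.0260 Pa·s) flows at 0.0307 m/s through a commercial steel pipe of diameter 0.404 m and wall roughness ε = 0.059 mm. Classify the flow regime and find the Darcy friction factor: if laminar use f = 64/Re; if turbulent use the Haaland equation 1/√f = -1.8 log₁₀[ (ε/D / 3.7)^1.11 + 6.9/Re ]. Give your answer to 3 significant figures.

Re = ρVD/μ = 884·0.0307·0.404/0.026 = 421.7.
Re < 2300 → laminar, so f = 64/Re = 0.1518 (roughness is irrelevant in laminar flow).

f ≈ 0.152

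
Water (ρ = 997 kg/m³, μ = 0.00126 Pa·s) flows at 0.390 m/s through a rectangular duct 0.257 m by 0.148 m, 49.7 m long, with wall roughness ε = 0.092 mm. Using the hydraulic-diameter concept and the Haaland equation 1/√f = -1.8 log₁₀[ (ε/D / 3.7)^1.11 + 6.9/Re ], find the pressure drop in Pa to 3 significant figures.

ΔP ≈ 435 Pa

Hydraulic diameter D_h = 4A/P = 4·(0.257·0.148)/(2·(0.257+0.148)) = 0.1521/0.81 = 0.1878 m.
Re = ρVD_h/μ = 997·0.39·0.1878/0.00126 = 5.796e+04.
ε/D_h = 9.2e-05/0.1878 = 0.00049; Haaland gives 1/√f = -1.8 log₁₀[4.96e-05+0.000119] = 6.792, so f = 0.02168.
ΔP = f(L/D_h)(ρV²/2) = 0.02168·49.7/0.1878·75.82 = 434.9 Pa.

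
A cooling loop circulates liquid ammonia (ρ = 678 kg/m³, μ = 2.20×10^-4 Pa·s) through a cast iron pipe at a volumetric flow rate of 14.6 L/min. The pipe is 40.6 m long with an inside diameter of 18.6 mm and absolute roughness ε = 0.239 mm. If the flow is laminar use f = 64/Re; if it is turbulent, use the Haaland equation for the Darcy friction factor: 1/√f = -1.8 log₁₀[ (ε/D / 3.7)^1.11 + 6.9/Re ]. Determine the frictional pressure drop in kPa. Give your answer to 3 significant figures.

Q = 14.6 L/min = 14.6/60000 = 0.0002433 m³/s.
Cross-sectional area A = πD²/4 = π(0.0186)²/4 = 0.0002717 m²; mean velocity V = Q/A = 0.0002433/0.0002717 = 0.8955 m/s.
Reynolds number Re = ρVD/μ = 678 · 0.8955 · 0.0186 / 0.00022 = 5.133e+04.
Re > 4000 → turbulent. Relative roughness ε/D = 0.000239/0.0186 = 0.0128. Haaland: 1/√f = -1.8 log₁₀[(0.0128/3.7)^1.11 + 6.9/5.133e+04] = -1.8 log₁₀[0.00186 + 0.000134] = 4.859, so f = 0.04235.
Darcy-Weisbach: ΔP = f(L/D)(ρV²/2) = 0.04235·(40.6/0.0186)·(678·0.8955²/2) = 0.04235·2183·271.9 = 2.513e+04 Pa.
ΔP = 2.513e+04 Pa = 25.1 kPa.

ΔP ≈ 25.1 kPa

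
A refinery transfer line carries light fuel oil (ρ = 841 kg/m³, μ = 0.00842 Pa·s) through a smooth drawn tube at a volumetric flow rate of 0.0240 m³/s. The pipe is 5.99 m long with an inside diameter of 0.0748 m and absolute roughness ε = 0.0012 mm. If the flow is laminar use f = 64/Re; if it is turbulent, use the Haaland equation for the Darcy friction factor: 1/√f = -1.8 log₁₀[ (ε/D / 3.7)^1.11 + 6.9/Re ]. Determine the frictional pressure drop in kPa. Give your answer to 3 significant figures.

ΔP ≈ 21.8 kPa

Cross-sectional area A = πD²/4 = π(0.0748)²/4 = 0.004394 m²; mean velocity V = Q/A = 0.024/0.004394 = 5.462 m/s.
Reynolds number Re = ρVD/μ = 841 · 5.462 · 0.0748 / 0.00842 = 4.08e+04.
Re > 4000 → turbulent. Relative roughness ε/D = 1.2e-06/0.0748 = 1.6e-05. Haaland: 1/√f = -1.8 log₁₀[(1.6e-05/3.7)^1.11 + 6.9/4.08e+04] = -1.8 log₁₀[1.11e-06 + 0.000169] = 6.784, so f = 0.02173.
Darcy-Weisbach: ΔP = f(L/D)(ρV²/2) = 0.02173·(5.99/0.0748)·(841·5.462²/2) = 0.02173·80.08·1.254e+04 = 2.182e+04 Pa.
ΔP = 2.182e+04 Pa = 21.8 kPa.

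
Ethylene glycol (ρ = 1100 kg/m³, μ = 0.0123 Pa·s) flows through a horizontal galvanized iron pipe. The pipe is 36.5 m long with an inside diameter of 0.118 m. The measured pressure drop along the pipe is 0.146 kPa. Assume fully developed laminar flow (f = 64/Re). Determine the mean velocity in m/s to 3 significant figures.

For laminar flow, f = 64/Re with Re = ρVD/μ, so Darcy-Weisbach reduces to ΔP = 32μLV/D². Solving for V: V = ΔP·D²/(32μL) = 146·(0.118)²/(32·0.0123·36.5) = 0.1415 m/s.
Check: Re = ρVD/μ = 1100·0.1415·0.118/0.0123 = 1493 < 2300, so the laminar assumption holds.

V ≈ 0.142 m/s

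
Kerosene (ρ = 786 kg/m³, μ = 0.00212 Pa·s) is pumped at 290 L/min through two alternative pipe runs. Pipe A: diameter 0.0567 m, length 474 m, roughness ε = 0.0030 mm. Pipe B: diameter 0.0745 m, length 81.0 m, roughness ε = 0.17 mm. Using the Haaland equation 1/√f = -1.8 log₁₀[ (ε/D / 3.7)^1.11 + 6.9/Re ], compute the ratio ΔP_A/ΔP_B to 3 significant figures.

ΔP_A/ΔP_B ≈ 17.7

Pipe A: V = Q/A = 0.004833/0.002525 = 1.914 m/s; Re = 4.024e+04; ε/D = 5.29e-05; Haaland → f = 0.02189; ΔP_A = f(L/D)(ρV²/2) = 2.635e+05 Pa.
Pipe B: V = Q/A = 0.004833/0.004359 = 1.109 m/s; Re = 3.063e+04; ε/D = 0.00228; Haaland → f = 0.02831; ΔP_B = f(L/D)(ρV²/2) = 1.487e+04 Pa.
ΔP_A/ΔP_B = 2.635e+05/1.487e+04 = 17.7.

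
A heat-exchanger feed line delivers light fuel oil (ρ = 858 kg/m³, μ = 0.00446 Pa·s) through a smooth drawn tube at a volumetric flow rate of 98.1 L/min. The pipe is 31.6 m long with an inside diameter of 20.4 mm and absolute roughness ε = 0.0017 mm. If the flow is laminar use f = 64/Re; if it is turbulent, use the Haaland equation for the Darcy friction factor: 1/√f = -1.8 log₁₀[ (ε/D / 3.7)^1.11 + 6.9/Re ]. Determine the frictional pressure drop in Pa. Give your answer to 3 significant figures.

ΔP ≈ 432000 Pa

Q = 98.1 L/min = 98.1/60000 = 0.001635 m³/s.
Cross-sectional area A = πD²/4 = π(0.0204)²/4 = 0.0003269 m²; mean velocity V = Q/A = 0.001635/0.0003269 = 5.002 m/s.
Reynolds number Re = ρVD/μ = 858 · 5.002 · 0.0204 / 0.00446 = 1.963e+04.
Re > 4000 → turbulent. Relative roughness ε/D = 1.7e-06/0.0204 = 8.33e-05. Haaland: 1/√f = -1.8 log₁₀[(8.33e-05/3.7)^1.11 + 6.9/1.963e+04] = -1.8 log₁₀[6.94e-06 + 0.000351] = 6.202, so f = 0.026.
Darcy-Weisbach: ΔP = f(L/D)(ρV²/2) = 0.026·(31.6/0.0204)·(858·5.002²/2) = 0.026·1549·1.073e+04 = 4.323e+05 Pa.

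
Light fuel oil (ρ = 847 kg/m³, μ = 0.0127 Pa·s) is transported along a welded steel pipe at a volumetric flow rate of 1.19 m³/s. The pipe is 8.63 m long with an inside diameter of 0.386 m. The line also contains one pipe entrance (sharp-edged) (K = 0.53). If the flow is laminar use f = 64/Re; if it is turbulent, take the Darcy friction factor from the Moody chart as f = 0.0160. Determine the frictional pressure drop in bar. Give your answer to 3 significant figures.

ΔP ≈ 0.389 bar

Cross-sectional area A = πD²/4 = π(0.386)²/4 = 0.117 m²; mean velocity V = Q/A = 1.19/0.117 = 10.17 m/s.
Reynolds number Re = ρVD/μ = 847 · 10.17 · 0.386 / 0.0127 = 2.618e+05.
Re > 4000 → turbulent; use the Moody-chart value f = 0.0160.
Total minor-loss coefficient ΣK = 1·0.53 = 0.53.
ΔP = [f·L/D + ΣK]·(ρV²/2) = [0.016·8.63/0.386 + 0.53]·(847·10.17²/2) = [0.3577 + 0.53]·4.379e+04 = 3.888e+04 Pa.
ΔP = 3.888e+04 Pa = 0.389 bar.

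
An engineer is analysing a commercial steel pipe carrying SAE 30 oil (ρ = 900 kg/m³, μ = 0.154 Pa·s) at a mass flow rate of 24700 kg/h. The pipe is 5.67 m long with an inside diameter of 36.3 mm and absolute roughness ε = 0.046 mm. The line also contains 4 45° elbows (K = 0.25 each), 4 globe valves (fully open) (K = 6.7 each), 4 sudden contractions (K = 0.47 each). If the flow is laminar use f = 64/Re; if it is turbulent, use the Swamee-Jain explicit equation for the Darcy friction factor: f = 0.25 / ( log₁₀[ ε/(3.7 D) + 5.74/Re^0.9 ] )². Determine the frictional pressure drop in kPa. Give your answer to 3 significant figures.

ΔP ≈ 881 kPa

ṁ = 24700 kg/h = 24700/3600 = 6.861 kg/s.
A = πD²/4 = π(0.0363)²/4 = 0.001035 m²; mean velocity V = ṁ/(ρA) = 6.861/(900 · 0.001035) = 7.366 m/s.
Reynolds number Re = ρVD/μ = 900 · 7.366 · 0.0363 / 0.154 = 1563.
Re < 2300 → laminar flow, so f = 64/Re = 64/1563 = 0.04095 (the turbulent correlation is not needed).
Total minor-loss coefficient ΣK = 4·0.25 + 4·6.7 + 4·0.47 = 29.7.
ΔP = [f·L/D + ΣK]·(ρV²/2) = [0.04095·5.67/0.0363 + 29.7]·(900·7.366²/2) = [6.397 + 29.7]·2.442e+04 = 8.809e+05 Pa.
ΔP = 8.809e+05 Pa = 881 kPa.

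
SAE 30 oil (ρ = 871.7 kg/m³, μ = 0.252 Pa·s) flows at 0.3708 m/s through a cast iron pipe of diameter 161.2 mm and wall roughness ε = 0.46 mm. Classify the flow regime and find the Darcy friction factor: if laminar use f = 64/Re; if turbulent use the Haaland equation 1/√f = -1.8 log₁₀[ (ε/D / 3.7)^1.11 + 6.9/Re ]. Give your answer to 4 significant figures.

f ≈ 0.3095

Re = ρVD/μ = 871.7·0.3708·0.1612/0.252 = 206.8.
Re < 2300 → laminar, so f = 64/Re = 0.3095 (roughness is irrelevant in laminar flow).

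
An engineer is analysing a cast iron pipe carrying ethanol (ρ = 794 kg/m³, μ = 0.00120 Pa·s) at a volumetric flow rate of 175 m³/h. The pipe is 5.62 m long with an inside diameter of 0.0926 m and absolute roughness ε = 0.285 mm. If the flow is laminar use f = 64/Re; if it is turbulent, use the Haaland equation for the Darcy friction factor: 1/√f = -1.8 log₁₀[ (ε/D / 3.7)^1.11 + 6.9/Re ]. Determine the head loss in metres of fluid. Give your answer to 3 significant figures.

h_f ≈ 4.30 m

Q = 175 m³/h = 175/3600 = 0.04861 m³/s.
Cross-sectional area A = πD²/4 = π(0.0926)²/4 = 0.006735 m²; mean velocity V = Q/A = 0.04861/0.006735 = 7.218 m/s.
Reynolds number Re = ρVD/μ = 794 · 7.218 · 0.0926 / 0.0012 = 4.423e+05.
Re > 4000 → turbulent. Relative roughness ε/D = 0.000285/0.0926 = 0.00308. Haaland: 1/√f = -1.8 log₁₀[(0.00308/3.7)^1.11 + 6.9/4.423e+05] = -1.8 log₁₀[0.000381 + 1.56e-05] = 6.122, so f = 0.02668.
Darcy-Weisbach: ΔP = f(L/D)(ρV²/2) = 0.02668·(5.62/0.0926)·(794·7.218²/2) = 0.02668·60.69·2.068e+04 = 3.349e+04 Pa.
Head loss h_f = ΔP/(ρg) = 3.349e+04/(794·9.81) = 4.30 m.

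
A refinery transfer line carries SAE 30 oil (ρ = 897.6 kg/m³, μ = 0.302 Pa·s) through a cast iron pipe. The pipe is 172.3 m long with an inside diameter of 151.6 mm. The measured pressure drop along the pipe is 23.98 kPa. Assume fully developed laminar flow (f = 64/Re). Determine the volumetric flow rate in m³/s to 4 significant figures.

Q ≈ 0.005974 m³/s

For laminar flow, f = 64/Re with Re = ρVD/μ, so Darcy-Weisbach reduces to ΔP = 32μLV/D². Solving for V: V = ΔP·D²/(32μL) = 2.398e+04·(0.1516)²/(32·0.302·172.3) = 0.331 m/s.
Check: Re = ρVD/μ = 897.6·0.331·0.1516/0.302 = 149.1 < 2300, so the laminar assumption holds.
Q = V·A = 0.331·(π/4·0.1516²) = 0.005974 m³/s = 0.005974 m³/s.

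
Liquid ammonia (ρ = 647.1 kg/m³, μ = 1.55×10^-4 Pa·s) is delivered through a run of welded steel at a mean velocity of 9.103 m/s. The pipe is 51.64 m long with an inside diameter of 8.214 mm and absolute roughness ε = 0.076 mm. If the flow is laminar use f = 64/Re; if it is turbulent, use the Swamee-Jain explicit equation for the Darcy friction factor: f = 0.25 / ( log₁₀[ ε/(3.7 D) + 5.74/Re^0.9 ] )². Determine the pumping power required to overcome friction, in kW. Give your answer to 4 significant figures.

P ≈ 3.028 kW

Reynolds number Re = ρVD/μ = 647.1 · 9.103 · 0.008214 / 0.000155 = 3.122e+05.
Re > 4000 → turbulent. Relative roughness ε/D = 7.6e-05/0.008214 = 0.00925. Swamee-Jain: f = 0.25/(log₁₀[0.00925/3.7 + 5.74/3.122e+05^0.9])² = 0.25/(log₁₀[0.0025 + 6.52e-05])² = 0.25/(-2.591)² = 0.03725.
Darcy-Weisbach: ΔP = f(L/D)(ρV²/2) = 0.03725·(51.64/0.008214)·(647.1·9.103²/2) = 0.03725·6287·2.681e+04 = 6.278e+06 Pa.
Q = V·A = 9.103·5.299e-05 = 0.0004824 m³/s.
Pumping power P = QΔP = 0.0004824·6.278e+06 = 3028.4 W = 3.028 kW.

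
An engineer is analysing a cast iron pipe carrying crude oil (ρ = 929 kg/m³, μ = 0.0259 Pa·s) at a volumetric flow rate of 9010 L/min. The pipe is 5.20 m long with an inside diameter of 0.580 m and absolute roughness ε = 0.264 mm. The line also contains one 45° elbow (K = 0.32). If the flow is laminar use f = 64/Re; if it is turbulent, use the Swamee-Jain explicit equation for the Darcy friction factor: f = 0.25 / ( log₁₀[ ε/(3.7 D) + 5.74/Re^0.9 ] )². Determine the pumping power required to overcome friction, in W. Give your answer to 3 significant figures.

Q = 9010 L/min = 9010/60000 = 0.1502 m³/s.
Cross-sectional area A = πD²/4 = π(0.58)²/4 = 0.2642 m²; mean velocity V = Q/A = 0.1502/0.2642 = 0.5684 m/s.
Reynolds number Re = ρVD/μ = 929 · 0.5684 · 0.58 / 0.0259 = 1.182e+04.
Re > 4000 → turbulent. Relative roughness ε/D = 0.000264/0.58 = 0.000455. Swamee-Jain: f = 0.25/(log₁₀[0.000455/3.7 + 5.74/1.182e+04^0.9])² = 0.25/(log₁₀[0.000123 + 0.00124])² = 0.25/(-2.866)² = 0.03045.
Total minor-loss coefficient ΣK = 1·0.32 = 0.32.
ΔP = [f·L/D + ΣK]·(ρV²/2) = [0.03045·5.2/0.58 + 0.32]·(929·0.5684²/2) = [0.273 + 0.32]·150.1 = 88.98 Pa.
Pumping power P = QΔP = 0.1502·88.98 = 13.36 W = 13.4 W.

P ≈ 13.4 W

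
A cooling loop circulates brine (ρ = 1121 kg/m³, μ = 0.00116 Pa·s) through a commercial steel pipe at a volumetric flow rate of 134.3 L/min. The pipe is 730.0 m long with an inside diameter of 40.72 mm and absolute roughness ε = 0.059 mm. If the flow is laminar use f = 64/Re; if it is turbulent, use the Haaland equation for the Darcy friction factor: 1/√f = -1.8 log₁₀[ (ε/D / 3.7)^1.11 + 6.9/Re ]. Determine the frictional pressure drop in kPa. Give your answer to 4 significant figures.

ΔP ≈ 717.6 kPa

Q = 134.3 L/min = 134.3/60000 = 0.002238 m³/s.
Cross-sectional area A = πD²/4 = π(0.04072)²/4 = 0.001302 m²; mean velocity V = Q/A = 0.002238/0.001302 = 1.719 m/s.
Reynolds number Re = ρVD/μ = 1121 · 1.719 · 0.04072 / 0.00116 = 6.764e+04.
Re > 4000 → turbulent. Relative roughness ε/D = 5.9e-05/0.04072 = 0.00145. Haaland: 1/√f = -1.8 log₁₀[(0.00145/3.7)^1.11 + 6.9/6.764e+04] = -1.8 log₁₀[0.000165 + 0.000102] = 6.432, so f = 0.02417.
Darcy-Weisbach: ΔP = f(L/D)(ρV²/2) = 0.02417·(730/0.04072)·(1121·1.719²/2) = 0.02417·1.793e+04·1656 = 7.176e+05 Pa.
ΔP = 7.176e+05 Pa = 717.6 kPa.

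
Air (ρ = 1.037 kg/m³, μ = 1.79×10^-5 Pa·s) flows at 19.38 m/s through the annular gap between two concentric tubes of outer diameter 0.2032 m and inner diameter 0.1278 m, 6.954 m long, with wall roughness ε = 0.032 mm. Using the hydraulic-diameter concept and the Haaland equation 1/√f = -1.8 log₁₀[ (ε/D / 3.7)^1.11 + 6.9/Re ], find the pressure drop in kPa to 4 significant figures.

ΔP ≈ 0.3631 kPa

Hydraulic diameter D_h = 4A/P = D_o - D_i = 0.2032 - 0.1278 = 0.0754 m.
Re = ρVD_h/μ = 1.037·19.38·0.0754/1.79e-05 = 8.465e+04.
ε/D_h = 3.2e-05/0.0754 = 0.000424; Haaland gives 1/√f = -1.8 log₁₀[4.23e-05+8.15e-05] = 7.033, so f = 0.02022.
ΔP = f(L/D_h)(ρV²/2) = 0.02022·6.954/0.0754·194.7 = 363.1 Pa.
ΔP = 0.3631 kPa.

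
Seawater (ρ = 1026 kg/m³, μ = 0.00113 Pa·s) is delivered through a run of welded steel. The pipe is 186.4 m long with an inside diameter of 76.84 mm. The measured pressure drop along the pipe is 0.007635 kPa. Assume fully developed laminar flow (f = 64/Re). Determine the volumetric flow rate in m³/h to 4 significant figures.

For laminar flow, f = 64/Re with Re = ρVD/μ, so Darcy-Weisbach reduces to ΔP = 32μLV/D². Solving for V: V = ΔP·D²/(32μL) = 7.635·(0.07684)²/(32·0.00113·186.4) = 0.006688 m/s.
Check: Re = ρVD/μ = 1026·0.006688·0.07684/0.00113 = 466.6 < 2300, so the laminar assumption holds.
Q = V·A = 0.006688·(π/4·0.07684²) = 3.102e-05 m³/s = 0.1117 m³/h.

Q ≈ 0.1117 m³/h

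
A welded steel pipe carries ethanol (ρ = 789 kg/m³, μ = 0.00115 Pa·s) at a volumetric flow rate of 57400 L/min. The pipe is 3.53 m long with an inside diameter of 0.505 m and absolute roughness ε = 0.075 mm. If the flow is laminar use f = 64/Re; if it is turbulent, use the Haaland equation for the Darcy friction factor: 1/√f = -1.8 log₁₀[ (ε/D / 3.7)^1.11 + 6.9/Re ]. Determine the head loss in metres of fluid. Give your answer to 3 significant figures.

Q = 57400 L/min = 57400/60000 = 0.9567 m³/s.
Cross-sectional area A = πD²/4 = π(0.505)²/4 = 0.2003 m²; mean velocity V = Q/A = 0.9567/0.2003 = 4.776 m/s.
Reynolds number Re = ρVD/μ = 789 · 4.776 · 0.505 / 0.00115 = 1.655e+06.
Re > 4000 → turbulent. Relative roughness ε/D = 7.5e-05/0.505 = 0.000149. Haaland: 1/√f = -1.8 log₁₀[(0.000149/3.7)^1.11 + 6.9/1.655e+06] = -1.8 log₁₀[1.32e-05 + 4.17e-06] = 8.569, so f = 0.01362.
Darcy-Weisbach: ΔP = f(L/D)(ρV²/2) = 0.01362·(3.53/0.505)·(789·4.776²/2) = 0.01362·6.99·9000 = 856.7 Pa.
Head loss h_f = ΔP/(ρg) = 856.7/(789·9.81) = 0.111 m.

h_f ≈ 0.111 m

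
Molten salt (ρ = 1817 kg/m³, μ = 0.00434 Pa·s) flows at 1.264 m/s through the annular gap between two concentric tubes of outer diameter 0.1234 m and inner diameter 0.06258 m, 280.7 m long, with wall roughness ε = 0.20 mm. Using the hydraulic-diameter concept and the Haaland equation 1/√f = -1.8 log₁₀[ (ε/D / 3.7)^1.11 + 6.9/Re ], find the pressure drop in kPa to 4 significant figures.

Hydraulic diameter D_h = 4A/P = D_o - D_i = 0.1234 - 0.06258 = 0.06082 m.
Re = ρVD_h/μ = 1817·1.264·0.06082/0.00434 = 3.219e+04.
ε/D_h = 0.0002/0.06082 = 0.00329; Haaland gives 1/√f = -1.8 log₁₀[0.00041+0.000214] = 5.768, so f = 0.03006.
ΔP = f(L/D_h)(ρV²/2) = 0.03006·280.7/0.06082·1452 = 2.014e+05 Pa.
ΔP = 201.4 kPa.

ΔP ≈ 201.4 kPa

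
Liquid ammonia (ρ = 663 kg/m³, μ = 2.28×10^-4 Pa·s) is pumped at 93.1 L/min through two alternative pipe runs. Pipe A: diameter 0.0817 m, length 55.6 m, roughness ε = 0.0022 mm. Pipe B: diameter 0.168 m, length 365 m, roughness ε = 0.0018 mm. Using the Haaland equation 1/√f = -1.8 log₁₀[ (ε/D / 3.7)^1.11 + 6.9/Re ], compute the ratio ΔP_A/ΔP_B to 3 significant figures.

ΔP_A/ΔP_B ≈ 4.78

Pipe A: V = Q/A = 0.001552/0.005242 = 0.296 m/s; Re = 7.032e+04; ε/D = 2.69e-05; Haaland → f = 0.01929; ΔP_A = f(L/D)(ρV²/2) = 381.3 Pa.
Pipe B: V = Q/A = 0.001552/0.02217 = 0.07 m/s; Re = 3.42e+04; ε/D = 1.07e-05; Haaland → f = 0.02262; ΔP_B = f(L/D)(ρV²/2) = 79.84 Pa.
ΔP_A/ΔP_B = 381.3/79.84 = 4.78.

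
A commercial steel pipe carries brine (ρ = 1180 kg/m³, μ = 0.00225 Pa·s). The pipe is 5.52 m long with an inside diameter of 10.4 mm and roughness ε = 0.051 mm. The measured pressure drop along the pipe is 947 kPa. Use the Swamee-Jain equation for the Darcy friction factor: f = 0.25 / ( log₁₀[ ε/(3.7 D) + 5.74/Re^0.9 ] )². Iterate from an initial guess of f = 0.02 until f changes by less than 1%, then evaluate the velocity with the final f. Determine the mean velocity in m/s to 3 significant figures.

Rearranging Darcy-Weisbach: V = √(2·ΔP·D/(f·L·ρ)). With ε/D = 5.1e-05/0.0104 = 0.0049, iterate starting from f = 0.02:
  f = 0.02 → V = √(2·9.47e+05·0.0104/(0.02·5.52·1180)) = 12.3 m/s; Re = ρVD/μ = 6.707e+04; f → 0.03189
  f = 0.03189 → V = 9.738 m/s; Re = 5.311e+04; f → 0.03227
  f = 0.03227 → V = 9.681 m/s; Re = 5.28e+04; f → 0.03228
Converged (Δf/f < 1%). With the final f = 0.03228: V = √(2·9.47e+05·0.0104/(0.03228·5.52·1180)) = 9.679 m/s.

V ≈ 9.68 m/s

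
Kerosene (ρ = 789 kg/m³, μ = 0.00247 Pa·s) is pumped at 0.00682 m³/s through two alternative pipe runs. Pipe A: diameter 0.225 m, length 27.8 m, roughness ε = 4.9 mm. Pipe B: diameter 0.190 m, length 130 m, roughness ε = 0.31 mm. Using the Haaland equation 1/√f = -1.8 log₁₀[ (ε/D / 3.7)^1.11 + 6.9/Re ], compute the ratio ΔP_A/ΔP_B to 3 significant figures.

Pipe A: V = Q/A = 0.00682/0.03976 = 0.1715 m/s; Re = 1.233e+04; ε/D = 0.0218; Haaland → f = 0.05321; ΔP_A = f(L/D)(ρV²/2) = 76.31 Pa.
Pipe B: V = Q/A = 0.00682/0.02835 = 0.2405 m/s; Re = 1.46e+04; ε/D = 0.00163; Haaland → f = 0.03053; ΔP_B = f(L/D)(ρV²/2) = 476.7 Pa.
ΔP_A/ΔP_B = 76.31/476.7 = 0.160.

ΔP_A/ΔP_B ≈ 0.160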